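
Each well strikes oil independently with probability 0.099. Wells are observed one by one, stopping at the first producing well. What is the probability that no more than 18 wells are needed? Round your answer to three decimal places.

0.847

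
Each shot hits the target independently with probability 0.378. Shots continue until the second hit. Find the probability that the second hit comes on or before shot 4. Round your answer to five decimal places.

Finishing within 4 shots ⇔ at least 2 successes in the first 4. With X ~ Binomial(4, 0.378), P(Y ≤ 4) = 1 − P(X ≤ 1).
  k=0: C(4,0)·0.378^0·0.622^4 = 0.1496792
  k=1: C(4,1)·0.378^1·0.622^3 = 0.3638505
1 − 0.5135297 = 0.4864703

0.48647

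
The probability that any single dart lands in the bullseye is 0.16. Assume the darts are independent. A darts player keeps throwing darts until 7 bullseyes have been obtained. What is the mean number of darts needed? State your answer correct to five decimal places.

43.75000

Y = total darts until the seventh success; negative binomial with r=7, p=0.16.
E[Y] = r / p = 7 / 0.16 = 43.7500000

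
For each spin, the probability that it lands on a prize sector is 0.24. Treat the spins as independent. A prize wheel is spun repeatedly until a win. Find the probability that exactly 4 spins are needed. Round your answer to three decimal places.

Geometric (trials to first success), p = 0.24.
P(Y = 4) = (1−p)^3 · p = 0.43898 · 0.24 = 0.10535

0.105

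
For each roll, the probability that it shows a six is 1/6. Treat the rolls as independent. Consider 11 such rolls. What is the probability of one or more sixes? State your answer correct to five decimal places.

0.86541

P(at least one) = 1 − P(none) = 1 − (1 − 0.166667)^11
= 1 − 0.1345880 = 0.8654120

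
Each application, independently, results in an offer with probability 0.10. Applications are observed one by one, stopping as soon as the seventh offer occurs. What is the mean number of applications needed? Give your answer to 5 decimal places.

Y = total applications until the seventh success; negative binomial with r=7, p=0.10.
E[Y] = r / p = 7 / 0.10 = 70.0000000

70.00000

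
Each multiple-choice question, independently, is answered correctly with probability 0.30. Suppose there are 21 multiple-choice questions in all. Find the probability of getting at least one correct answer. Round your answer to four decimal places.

0.9994

P(at least one) = 1 − P(none) = 1 − (1 − 0.30)^21
= 1 − 0.000559 = 0.999441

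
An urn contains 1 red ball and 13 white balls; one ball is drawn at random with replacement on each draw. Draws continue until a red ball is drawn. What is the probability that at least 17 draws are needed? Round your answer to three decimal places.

Y = number of draws to the first success; geometric, p = 0.071429.
P(Y > 16) = P(first 16 all fail) = (1−p)^16 = 0.30552

0.306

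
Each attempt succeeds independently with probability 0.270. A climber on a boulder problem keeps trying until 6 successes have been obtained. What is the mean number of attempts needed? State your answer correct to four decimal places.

Y = total attempts until the sixth success; negative binomial with r=6, p=0.27.
E[Y] = r / p = 6 / 0.27 = 22.222222

22.2222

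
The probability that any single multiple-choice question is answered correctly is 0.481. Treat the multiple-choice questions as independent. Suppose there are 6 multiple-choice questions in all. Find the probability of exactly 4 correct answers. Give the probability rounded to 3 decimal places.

0.216

X ~ Binomial(n=6, p=0.481).
P(X=4) = C(6,4) · p^4 · (1−p)^2
= 15 · 0.053528 · 0.26936 = 0.21627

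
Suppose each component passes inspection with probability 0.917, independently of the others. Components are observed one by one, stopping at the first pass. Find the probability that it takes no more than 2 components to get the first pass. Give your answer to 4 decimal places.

Y = number of components to the first success; geometric, p = 0.917.
P(Y ≤ 2) = 1 − (1−p)^2 = 1 − 0.006889 = 0.993111

0.9931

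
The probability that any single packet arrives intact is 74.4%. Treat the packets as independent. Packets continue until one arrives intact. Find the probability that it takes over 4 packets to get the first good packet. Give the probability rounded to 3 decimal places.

0.004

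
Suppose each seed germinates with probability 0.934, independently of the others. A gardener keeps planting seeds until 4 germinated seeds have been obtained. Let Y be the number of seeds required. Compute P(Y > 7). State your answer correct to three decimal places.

Needing more than 7 seeds ⇔ fewer than 4 successes in the first 7. With X ~ Binomial(7, 0.934), P(Y > 7) = P(X ≤ 3).
  k=0: C(7,0)·0.934^0·0.066^7 = 0.00000
  k=1: C(7,1)·0.934^1·0.066^6 = 0.00000
  k=2: C(7,2)·0.934^2·0.066^5 = 0.00002
  k=3: C(7,3)·0.934^3·0.066^4 = 0.00054
P(X ≤ 3) = 0.00056

0.001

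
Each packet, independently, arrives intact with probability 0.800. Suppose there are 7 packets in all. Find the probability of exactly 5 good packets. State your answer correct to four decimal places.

X ~ Binomial(n=7, p=0.80).
P(X=5) = C(7,5) · p^5 · (1−p)^2
= 21 · 0.32768 · 0.04 = 0.275251

0.2753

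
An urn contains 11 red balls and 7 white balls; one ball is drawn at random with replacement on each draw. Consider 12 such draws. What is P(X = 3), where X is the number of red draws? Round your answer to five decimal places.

0.01021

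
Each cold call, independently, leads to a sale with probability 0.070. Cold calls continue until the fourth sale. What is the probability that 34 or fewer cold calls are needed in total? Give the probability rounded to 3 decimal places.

0.212

Finishing within 34 cold calls ⇔ at least 4 successes in the first 34. With X ~ Binomial(34, 0.07), P(Y ≤ 34) = 1 − P(X ≤ 3).
  k=0: C(34,0)·0.07^0·0.93^34 = 0.08480
  k=1: C(34,1)·0.07^1·0.93^33 = 0.21703
  k=2: C(34,2)·0.07^2·0.93^32 = 0.26953
  k=3: C(34,3)·0.07^3·0.93^31 = 0.21640
1 − 0.78777 = 0.21223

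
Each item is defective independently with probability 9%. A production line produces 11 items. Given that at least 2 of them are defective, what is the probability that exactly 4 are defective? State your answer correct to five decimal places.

0.04301

X ~ Binomial(11, 0.09). Want P(X=4 | X≥2) = P(X=4) / P(X≥2).
P(X=4) = C(11,4)·0.09^4·0.91^7 = 0.0111885
P(X≥2) = 1 − 0.3543687 − 0.3855220 = 0.2601094
Ratio = 0.0111885 / 0.2601094 = 0.0430148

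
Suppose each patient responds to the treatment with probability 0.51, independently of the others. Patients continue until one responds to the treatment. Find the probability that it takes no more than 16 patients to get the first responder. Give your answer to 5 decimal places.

0.99999

Y = number of patients to the first success; geometric, p = 0.51.
P(Y ≤ 16) = 1 − (1−p)^16 = 1 − 0.0000110 = 0.9999890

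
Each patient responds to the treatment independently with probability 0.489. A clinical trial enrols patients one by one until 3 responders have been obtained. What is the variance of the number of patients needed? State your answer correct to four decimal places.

6.4110

Y = total patients until the third success; negative binomial with r=3, p=0.489.
Var(Y) = r(1−p)/p² = 3·0.511 / 0.489² = 6.410980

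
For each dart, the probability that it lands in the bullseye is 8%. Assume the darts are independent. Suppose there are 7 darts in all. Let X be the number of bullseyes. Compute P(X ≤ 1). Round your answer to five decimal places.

0.89741

X ~ Binomial(7, 0.08); P(X ≤ 1) = Σ C(7,k) p^k (1−p)^(7−k) over k:
  k=0: C(7,0)·0.08^0·0.92^7 = 0.5578466
  k=1: C(7,1)·0.08^1·0.92^6 = 0.3395588
Total = 0.8974054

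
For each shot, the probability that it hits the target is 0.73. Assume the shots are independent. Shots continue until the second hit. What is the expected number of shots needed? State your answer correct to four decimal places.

2.7397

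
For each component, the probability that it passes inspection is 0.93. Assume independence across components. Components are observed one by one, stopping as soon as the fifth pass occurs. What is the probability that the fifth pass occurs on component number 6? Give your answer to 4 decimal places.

Y = trial on which the fifth success occurs; negative binomial, r=5, p=0.93.
P(Y=6) = C(5,4) · p^5 · (1−p)^1
= 5 · 0.69569 · 0.07 = 0.243491

0.2435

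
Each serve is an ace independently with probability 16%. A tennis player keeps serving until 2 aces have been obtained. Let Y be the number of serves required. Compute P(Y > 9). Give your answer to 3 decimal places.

0.565

Needing more than 9 serves ⇔ fewer than 2 successes in the first 9. With X ~ Binomial(9, 0.16), P(Y > 9) = P(X ≤ 1).
  k=0: C(9,0)·0.16^0·0.84^9 = 0.20822
  k=1: C(9,1)·0.16^1·0.84^8 = 0.35694
P(X ≤ 1) = 0.56516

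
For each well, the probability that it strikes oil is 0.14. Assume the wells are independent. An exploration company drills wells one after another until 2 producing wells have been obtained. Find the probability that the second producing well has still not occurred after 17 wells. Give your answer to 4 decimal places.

0.2901

Needing more than 17 wells ⇔ fewer than 2 successes in the first 17. With X ~ Binomial(17, 0.14), P(Y > 17) = P(X ≤ 1).
  k=0: C(17,0)·0.14^0·0.86^17 = 0.076997
  k=1: C(17,1)·0.14^1·0.86^16 = 0.213085
P(X ≤ 1) = 0.290082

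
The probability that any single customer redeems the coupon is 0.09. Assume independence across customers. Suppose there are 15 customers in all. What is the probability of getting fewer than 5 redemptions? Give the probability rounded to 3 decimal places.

0.992

X ~ Binomial(15, 0.09); P(X ≤ 4) = Σ C(15,k) p^k (1−p)^(15−k) over k:
  k=0: C(15,0)·0.09^0·0.91^15 = 0.24301
  k=1: C(15,1)·0.09^1·0.91^14 = 0.36051
  k=2: C(15,2)·0.09^2·0.91^13 = 0.24958
  k=3: C(15,3)·0.09^3·0.91^12 = 0.10696
  k=4: C(15,4)·0.09^4·0.91^11 = 0.03174
Total = 0.99180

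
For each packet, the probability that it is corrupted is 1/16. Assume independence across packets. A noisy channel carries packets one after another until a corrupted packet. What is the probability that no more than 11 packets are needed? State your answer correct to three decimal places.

0.508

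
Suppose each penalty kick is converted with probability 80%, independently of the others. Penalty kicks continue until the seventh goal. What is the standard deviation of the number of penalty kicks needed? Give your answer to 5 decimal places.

Y = total penalty kicks until the seventh success; negative binomial with r=7, p=0.80.
SD(Y) = √[r(1−p)/p²] = √(2.1875000) = 1.4790199

1.47902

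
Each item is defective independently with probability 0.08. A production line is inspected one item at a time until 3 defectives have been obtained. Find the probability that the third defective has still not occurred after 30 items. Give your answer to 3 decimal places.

0.565

Needing more than 30 items ⇔ fewer than 3 successes in the first 30. With X ~ Binomial(30, 0.08), P(Y > 30) = P(X ≤ 2).
  k=0: C(30,0)·0.08^0·0.92^30 = 0.08197
  k=1: C(30,1)·0.08^1·0.92^29 = 0.21382
  k=2: C(30,2)·0.08^2·0.92^28 = 0.26961
P(X ≤ 2) = 0.56540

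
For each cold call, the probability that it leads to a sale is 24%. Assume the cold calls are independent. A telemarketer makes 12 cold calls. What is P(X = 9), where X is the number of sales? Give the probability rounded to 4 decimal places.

0.0003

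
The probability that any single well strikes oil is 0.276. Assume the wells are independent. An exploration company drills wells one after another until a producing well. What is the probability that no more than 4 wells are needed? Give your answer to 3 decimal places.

Y = number of wells to the first success; geometric, p = 0.276.
P(Y ≤ 4) = 1 − (1−p)^4 = 1 − 0.27476 = 0.72524

0.725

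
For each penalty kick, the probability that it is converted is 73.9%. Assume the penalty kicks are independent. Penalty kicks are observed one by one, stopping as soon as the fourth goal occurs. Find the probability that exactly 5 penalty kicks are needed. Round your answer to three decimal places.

0.311

Y = trial on which the fourth success occurs; negative binomial, r=4, p=0.739.
P(Y=5) = C(4,3) · p^4 · (1−p)^1
= 4 · 0.29825 · 0.261 = 0.31137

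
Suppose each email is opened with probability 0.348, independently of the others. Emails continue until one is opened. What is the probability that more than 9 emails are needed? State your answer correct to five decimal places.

Y = number of emails to the first success; geometric, p = 0.348.
P(Y > 9) = P(first 9 all fail) = (1−p)^9 = 0.0212926

0.02129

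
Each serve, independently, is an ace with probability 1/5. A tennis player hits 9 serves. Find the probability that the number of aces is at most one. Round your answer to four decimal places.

X ~ Binomial(9, 0.20); P(X ≤ 1) = Σ C(9,k) p^k (1−p)^(9−k) over k:
  k=0: C(9,0)·0.20^0·0.80^9 = 0.134218
  k=1: C(9,1)·0.20^1·0.80^8 = 0.301990
Total = 0.436208

0.4362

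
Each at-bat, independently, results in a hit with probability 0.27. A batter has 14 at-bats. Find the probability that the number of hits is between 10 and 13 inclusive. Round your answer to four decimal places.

X ~ Binomial(14, 0.27); P(10 ≤ X ≤ 13) = Σ C(14,k) p^k (1−p)^(14−k) over k:
  k=10: C(14,10)·0.27^10·0.73^4 = 0.000585
  k=11: C(14,11)·0.27^11·0.73^3 = 0.000079
  k=12: C(14,12)·0.27^12·0.73^2 = 0.000007
  k=13: C(14,13)·0.27^13·0.73^1 = 0.000000
Total = 0.000672

0.0007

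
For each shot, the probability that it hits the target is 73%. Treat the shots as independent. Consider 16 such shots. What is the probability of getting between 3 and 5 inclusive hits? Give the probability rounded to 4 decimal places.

X ~ Binomial(16, 0.73); P(3 ≤ X ≤ 5) = Σ C(16,k) p^k (1−p)^(16−k) over k:
  k=3: C(16,3)·0.73^3·0.27^13 = 0.000009
  k=4: C(16,4)·0.73^4·0.27^12 = 0.000078
  k=5: C(16,5)·0.73^5·0.27^11 = 0.000503
Total = 0.000590

0.0006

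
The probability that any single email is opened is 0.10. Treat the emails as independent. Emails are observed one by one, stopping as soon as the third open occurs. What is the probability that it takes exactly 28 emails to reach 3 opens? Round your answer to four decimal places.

Y = trial on which the third success occurs; negative binomial, r=3, p=0.10.
P(Y=28) = C(27,2) · p^3 · (1−p)^25
= 351 · 0.001 · 0.07179 = 0.025198

0.0252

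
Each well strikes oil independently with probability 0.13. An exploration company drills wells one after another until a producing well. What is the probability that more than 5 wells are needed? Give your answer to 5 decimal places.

Y = number of wells to the first success; geometric, p = 0.13.
P(Y > 5) = P(first 5 all fail) = (1−p)^5 = 0.4984209

0.49842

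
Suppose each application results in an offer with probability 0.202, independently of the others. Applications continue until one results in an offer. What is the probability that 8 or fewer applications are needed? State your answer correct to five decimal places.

Y = number of applications to the first success; geometric, p = 0.202.
P(Y ≤ 8) = 1 − (1−p)^8 = 1 − 0.1644459 = 0.8355541

0.83555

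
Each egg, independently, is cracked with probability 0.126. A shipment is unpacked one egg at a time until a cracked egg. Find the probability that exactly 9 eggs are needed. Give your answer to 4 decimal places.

0.0429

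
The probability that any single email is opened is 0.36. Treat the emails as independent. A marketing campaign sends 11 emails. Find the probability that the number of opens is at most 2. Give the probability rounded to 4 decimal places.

0.1814

X ~ Binomial(11, 0.36); P(X ≤ 2) = Σ C(11,k) p^k (1−p)^(11−k) over k:
  k=0: C(11,0)·0.36^0·0.64^11 = 0.007379
  k=1: C(11,1)·0.36^1·0.64^10 = 0.045656
  k=2: C(11,2)·0.36^2·0.64^9 = 0.128407
Total = 0.181441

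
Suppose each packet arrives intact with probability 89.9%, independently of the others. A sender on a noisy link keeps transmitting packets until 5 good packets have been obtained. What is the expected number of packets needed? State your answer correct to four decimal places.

5.5617

Y = total packets until the fifth success; negative binomial with r=5, p=0.899.
E[Y] = r / p = 5 / 0.899 = 5.561735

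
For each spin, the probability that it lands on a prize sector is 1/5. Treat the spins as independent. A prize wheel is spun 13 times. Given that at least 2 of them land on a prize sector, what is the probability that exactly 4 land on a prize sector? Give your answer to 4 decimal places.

X ~ Binomial(13, 0.20). Want P(X=4 | X≥2) = P(X=4) / P(X≥2).
P(X=4) = C(13,4)·0.20^4·0.80^9 = 0.153545
P(X≥2) = 1 − 0.054976 − 0.178671 = 0.766354
Ratio = 0.153545 / 0.766354 = 0.200358

0.2004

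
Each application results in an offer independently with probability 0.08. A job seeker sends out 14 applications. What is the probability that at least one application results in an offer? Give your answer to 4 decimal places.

P(at least one) = 1 − P(none) = 1 − (1 − 0.08)^14
= 1 − 0.311193 = 0.688807

0.6888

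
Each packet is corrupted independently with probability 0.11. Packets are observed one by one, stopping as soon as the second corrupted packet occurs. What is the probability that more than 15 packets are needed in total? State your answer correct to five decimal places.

Needing more than 15 packets ⇔ fewer than 2 successes in the first 15. With X ~ Binomial(15, 0.11), P(Y > 15) = P(X ≤ 1).
  k=0: C(15,0)·0.11^0·0.89^15 = 0.1741206
  k=1: C(15,1)·0.11^1·0.89^14 = 0.3228078
P(X ≤ 1) = 0.4969284

0.49693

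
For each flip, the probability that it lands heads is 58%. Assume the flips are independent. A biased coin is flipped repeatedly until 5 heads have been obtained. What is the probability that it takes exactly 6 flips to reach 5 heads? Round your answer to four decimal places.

0.1378

Y = trial on which the fifth success occurs; negative binomial, r=5, p=0.58.
P(Y=6) = C(5,4) · p^5 · (1−p)^1
= 5 · 0.065636 · 0.42 = 0.137835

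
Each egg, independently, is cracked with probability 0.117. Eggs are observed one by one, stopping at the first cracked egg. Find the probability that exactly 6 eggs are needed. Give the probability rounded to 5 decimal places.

0.06280

Geometric (trials to first success), p = 0.117.
P(Y = 6) = (1−p)^5 · p = 0.53679 · 0.117 = 0.0628043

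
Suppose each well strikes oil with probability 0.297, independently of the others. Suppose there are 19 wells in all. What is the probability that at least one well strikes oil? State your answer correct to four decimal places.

0.9988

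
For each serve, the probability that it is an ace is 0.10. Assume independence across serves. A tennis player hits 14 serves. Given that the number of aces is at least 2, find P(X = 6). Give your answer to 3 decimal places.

0.003

X ~ Binomial(14, 0.10). Want P(X=6 | X≥2) = P(X=6) / P(X≥2).
P(X=6) = C(14,6)·0.10^6·0.90^8 = 0.00129
P(X≥2) = 1 − 0.22877 − 0.35586 = 0.41537
Ratio = 0.00129 / 0.41537 = 0.00311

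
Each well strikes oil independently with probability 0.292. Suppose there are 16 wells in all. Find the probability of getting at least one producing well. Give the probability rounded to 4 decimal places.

0.9960

P(at least one) = 1 − P(none) = 1 − (1 − 0.292)^16
= 1 − 0.003986 = 0.996014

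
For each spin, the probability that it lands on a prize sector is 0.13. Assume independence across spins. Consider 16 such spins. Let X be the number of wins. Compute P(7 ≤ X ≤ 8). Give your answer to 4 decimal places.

0.0024

X ~ Binomial(16, 0.13); P(7 ≤ X ≤ 8) = Σ C(16,k) p^k (1−p)^(16−k) over k:
  k=7: C(16,7)·0.13^7·0.87^9 = 0.002050
  k=8: C(16,8)·0.13^8·0.87^8 = 0.000345
Total = 0.002394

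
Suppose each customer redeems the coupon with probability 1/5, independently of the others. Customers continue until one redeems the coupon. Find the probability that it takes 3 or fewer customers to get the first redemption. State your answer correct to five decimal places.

Y = number of customers to the first success; geometric, p = 0.20.
P(Y ≤ 3) = 1 − (1−p)^3 = 1 − 0.5120000 = 0.4880000

0.48800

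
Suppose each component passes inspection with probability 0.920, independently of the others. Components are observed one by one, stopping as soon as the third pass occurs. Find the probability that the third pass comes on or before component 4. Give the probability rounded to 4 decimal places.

Finishing within 4 components ⇔ at least 3 successes in the first 4. With X ~ Binomial(4, 0.92), P(Y ≤ 4) = 1 − P(X ≤ 2).
  k=0: C(4,0)·0.92^0·0.08^4 = 0.000041
  k=1: C(4,1)·0.92^1·0.08^3 = 0.001884
  k=2: C(4,2)·0.92^2·0.08^2 = 0.032502
1 − 0.034427 = 0.965573

0.9656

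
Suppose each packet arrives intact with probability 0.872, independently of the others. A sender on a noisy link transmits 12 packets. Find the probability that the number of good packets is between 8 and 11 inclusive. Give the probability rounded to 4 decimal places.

0.7942

X ~ Binomial(12, 0.872); P(8 ≤ X ≤ 11) = Σ C(12,k) p^k (1−p)^(12−k) over k:
  k=8: C(12,8)·0.872^8·0.128^4 = 0.044420
  k=9: C(12,9)·0.872^9·0.128^3 = 0.134493
  k=10: C(12,10)·0.872^10·0.128^2 = 0.274871
  k=11: C(12,11)·0.872^11·0.128^1 = 0.340465
Total = 0.794249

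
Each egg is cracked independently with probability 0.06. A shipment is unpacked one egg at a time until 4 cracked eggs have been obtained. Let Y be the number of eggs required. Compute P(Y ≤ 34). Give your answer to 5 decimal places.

0.14456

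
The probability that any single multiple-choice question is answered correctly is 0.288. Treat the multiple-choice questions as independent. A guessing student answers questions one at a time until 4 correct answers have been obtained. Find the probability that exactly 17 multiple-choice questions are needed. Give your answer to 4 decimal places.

0.0466

Y = trial on which the fourth success occurs; negative binomial, r=4, p=0.288.
P(Y=17) = C(16,3) · p^4 · (1−p)^13
= 560 · 0.0068797 · 0.012085 = 0.046558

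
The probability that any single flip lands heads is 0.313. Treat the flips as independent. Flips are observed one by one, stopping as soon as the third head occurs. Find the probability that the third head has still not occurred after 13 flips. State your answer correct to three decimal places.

Needing more than 13 flips ⇔ fewer than 3 successes in the first 13. With X ~ Binomial(13, 0.313), P(Y > 13) = P(X ≤ 2).
  k=0: C(13,0)·0.313^0·0.687^13 = 0.00759
  k=1: C(13,1)·0.313^1·0.687^12 = 0.04497
  k=2: C(13,2)·0.313^2·0.687^11 = 0.12294
P(X ≤ 2) = 0.17551

0.176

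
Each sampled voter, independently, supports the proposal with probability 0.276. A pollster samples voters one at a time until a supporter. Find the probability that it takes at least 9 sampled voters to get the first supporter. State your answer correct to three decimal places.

0.075

Y = number of sampled voters to the first success; geometric, p = 0.276.
P(Y > 8) = P(first 8 all fail) = (1−p)^8 = 0.07549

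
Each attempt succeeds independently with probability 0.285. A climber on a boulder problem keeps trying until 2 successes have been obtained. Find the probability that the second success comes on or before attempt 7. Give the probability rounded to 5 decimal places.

0.63792

Finishing within 7 attempts ⇔ at least 2 successes in the first 7. With X ~ Binomial(7, 0.285), P(Y ≤ 7) = 1 − P(X ≤ 1).
  k=0: C(7,0)·0.285^0·0.715^7 = 0.0955306
  k=1: C(7,1)·0.285^1·0.715^6 = 0.2665503
1 − 0.3620808 = 0.6379192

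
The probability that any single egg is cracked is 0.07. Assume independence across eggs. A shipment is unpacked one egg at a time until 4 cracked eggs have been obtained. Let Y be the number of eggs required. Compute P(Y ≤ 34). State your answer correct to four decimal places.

0.2122

Finishing within 34 eggs ⇔ at least 4 successes in the first 34. With X ~ Binomial(34, 0.07), P(Y ≤ 34) = 1 − P(X ≤ 3).
  k=0: C(34,0)·0.07^0·0.93^34 = 0.084805
  k=1: C(34,1)·0.07^1·0.93^33 = 0.217027
  k=2: C(34,2)·0.07^2·0.93^32 = 0.269534
  k=3: C(34,3)·0.07^3·0.93^31 = 0.216400
1 − 0.787766 = 0.212234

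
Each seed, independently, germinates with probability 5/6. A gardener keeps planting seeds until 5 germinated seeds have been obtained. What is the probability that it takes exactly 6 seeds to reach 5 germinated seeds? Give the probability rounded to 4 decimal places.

Y = trial on which the fifth success occurs; negative binomial, r=5, p=0.833333.
P(Y=6) = C(5,4) · p^5 · (1−p)^1
= 5 · 0.40188 · 0.16667 = 0.334898

0.3349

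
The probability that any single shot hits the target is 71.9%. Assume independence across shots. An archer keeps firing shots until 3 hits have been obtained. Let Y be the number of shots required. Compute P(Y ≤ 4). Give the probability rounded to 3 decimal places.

0.685

Finishing within 4 shots ⇔ at least 3 successes in the first 4. With X ~ Binomial(4, 0.719), P(Y ≤ 4) = 1 − P(X ≤ 2).
  k=0: C(4,0)·0.719^0·0.281^4 = 0.00623
  k=1: C(4,1)·0.719^1·0.281^3 = 0.06381
  k=2: C(4,2)·0.719^2·0.281^2 = 0.24492
1 − 0.31497 = 0.68503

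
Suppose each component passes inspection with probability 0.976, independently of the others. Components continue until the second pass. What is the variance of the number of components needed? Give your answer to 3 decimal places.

Y = total components until the second success; negative binomial with r=2, p=0.976.
Var(Y) = r(1−p)/p² = 2·0.024 / 0.976² = 0.05039

0.050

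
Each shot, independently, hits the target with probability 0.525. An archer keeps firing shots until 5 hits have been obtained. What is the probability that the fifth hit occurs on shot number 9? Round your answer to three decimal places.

0.142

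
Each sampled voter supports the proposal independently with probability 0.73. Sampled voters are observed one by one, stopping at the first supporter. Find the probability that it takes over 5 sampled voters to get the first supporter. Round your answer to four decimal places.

0.0014

Y = number of sampled voters to the first success; geometric, p = 0.73.
P(Y > 5) = P(first 5 all fail) = (1−p)^5 = 0.001435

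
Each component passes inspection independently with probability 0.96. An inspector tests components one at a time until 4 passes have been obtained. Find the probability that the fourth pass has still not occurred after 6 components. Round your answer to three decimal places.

Needing more than 6 components ⇔ fewer than 4 successes in the first 6. With X ~ Binomial(6, 0.96), P(Y > 6) = P(X ≤ 3).
  k=0: C(6,0)·0.96^0·0.04^6 = 0.00000
  k=1: C(6,1)·0.96^1·0.04^5 = 0.00000
  k=2: C(6,2)·0.96^2·0.04^4 = 0.00004
  k=3: C(6,3)·0.96^3·0.04^3 = 0.00113
P(X ≤ 3) = 0.00117

0.001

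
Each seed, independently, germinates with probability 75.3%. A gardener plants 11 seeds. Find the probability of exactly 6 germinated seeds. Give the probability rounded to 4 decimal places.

0.0774

X ~ Binomial(n=11, p=0.753).
P(X=6) = C(11,6) · p^6 · (1−p)^5
= 462 · 0.18229 · 0.00091936 = 0.077428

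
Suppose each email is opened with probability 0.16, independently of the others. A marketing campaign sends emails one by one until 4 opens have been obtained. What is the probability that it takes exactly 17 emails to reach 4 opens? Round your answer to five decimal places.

Y = trial on which the fourth success occurs; negative binomial, r=4, p=0.16.
P(Y=17) = C(16,3) · p^4 · (1−p)^13
= 560 · 0.00065536 · 0.10366 = 0.0380451

0.03805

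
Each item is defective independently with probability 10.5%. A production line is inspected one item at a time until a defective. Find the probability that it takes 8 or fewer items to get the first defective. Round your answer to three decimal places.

0.588

Y = number of items to the first success; geometric, p = 0.105.
P(Y ≤ 8) = 1 − (1−p)^8 = 1 − 0.41170 = 0.58830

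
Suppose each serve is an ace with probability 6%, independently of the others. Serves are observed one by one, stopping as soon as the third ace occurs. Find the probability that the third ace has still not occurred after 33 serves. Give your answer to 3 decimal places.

Needing more than 33 serves ⇔ fewer than 3 successes in the first 33. With X ~ Binomial(33, 0.06), P(Y > 33) = P(X ≤ 2).
  k=0: C(33,0)·0.06^0·0.94^33 = 0.12978
  k=1: C(33,1)·0.06^1·0.94^32 = 0.27337
  k=2: C(33,2)·0.06^2·0.94^31 = 0.27919
P(X ≤ 2) = 0.68235

0.682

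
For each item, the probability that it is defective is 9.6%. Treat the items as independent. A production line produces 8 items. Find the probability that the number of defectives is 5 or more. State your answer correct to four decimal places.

0.0004

X ~ Binomial(8, 0.096); P(X ≥ 5) = Σ C(8,k) p^k (1−p)^(8−k) over k:
  k=5: C(8,5)·0.096^5·0.904^3 = 0.000337
  k=6: C(8,6)·0.096^6·0.904^2 = 0.000018
  k=7: C(8,7)·0.096^7·0.904^1 = 0.000001
  k=8: C(8,8)·0.096^8·0.904^0 = 0.000000
Total = 0.000356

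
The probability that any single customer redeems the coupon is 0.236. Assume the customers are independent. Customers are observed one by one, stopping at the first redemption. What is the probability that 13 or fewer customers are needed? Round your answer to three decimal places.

Y = number of customers to the first success; geometric, p = 0.236.
P(Y ≤ 13) = 1 − (1−p)^13 = 1 − 0.03021 = 0.96979

0.970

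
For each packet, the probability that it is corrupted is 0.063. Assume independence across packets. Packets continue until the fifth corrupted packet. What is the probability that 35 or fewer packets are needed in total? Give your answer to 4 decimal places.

Finishing within 35 packets ⇔ at least 5 successes in the first 35. With X ~ Binomial(35, 0.063), P(Y ≤ 35) = 1 − P(X ≤ 4).
  k=0: C(35,0)·0.063^0·0.937^35 = 0.102538
  k=1: C(35,1)·0.063^1·0.937^34 = 0.241299
  k=2: C(35,2)·0.063^2·0.937^33 = 0.275807
  k=3: C(35,3)·0.063^3·0.937^32 = 0.203985
  k=4: C(35,4)·0.063^4·0.937^31 = 0.109721
1 − 0.933349 = 0.066651

0.0667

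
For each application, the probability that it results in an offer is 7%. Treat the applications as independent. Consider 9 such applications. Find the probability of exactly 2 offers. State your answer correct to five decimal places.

X ~ Binomial(n=9, p=0.07).
P(X=2) = C(9,2) · p^2 · (1−p)^7
= 36 · 0.0049 · 0.6017 = 0.1061400

0.10614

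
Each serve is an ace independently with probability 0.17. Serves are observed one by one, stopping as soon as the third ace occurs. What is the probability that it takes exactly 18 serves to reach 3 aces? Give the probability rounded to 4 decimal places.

0.0408

Y = trial on which the third success occurs; negative binomial, r=3, p=0.17.
P(Y=18) = C(17,2) · p^3 · (1−p)^15
= 136 · 0.004913 · 0.061118 = 0.040837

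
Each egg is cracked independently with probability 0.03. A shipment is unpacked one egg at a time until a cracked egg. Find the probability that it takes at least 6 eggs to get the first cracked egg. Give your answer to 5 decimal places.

Y = number of eggs to the first success; geometric, p = 0.03.
P(Y > 5) = P(first 5 all fail) = (1−p)^5 = 0.8587340

0.85873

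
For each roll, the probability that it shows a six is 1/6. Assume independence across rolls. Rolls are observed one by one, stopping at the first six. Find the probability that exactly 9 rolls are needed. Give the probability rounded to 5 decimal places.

0.03876

Geometric (trials to first success), p = 0.166667.
P(Y = 9) = (1−p)^8 · p = 0.23257 · 0.166667 = 0.0387613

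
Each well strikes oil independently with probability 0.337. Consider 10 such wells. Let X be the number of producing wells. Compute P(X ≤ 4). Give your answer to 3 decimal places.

X ~ Binomial(10, 0.337); P(X ≤ 4) = Σ C(10,k) p^k (1−p)^(10−k) over k:
  k=0: C(10,0)·0.337^0·0.663^10 = 0.01641
  k=1: C(10,1)·0.337^1·0.663^9 = 0.08342
  k=2: C(10,2)·0.337^2·0.663^8 = 0.19080
  k=3: C(10,3)·0.337^3·0.663^7 = 0.25862
  k=4: C(10,4)·0.337^4·0.663^6 = 0.23005
Total = 0.77930

0.779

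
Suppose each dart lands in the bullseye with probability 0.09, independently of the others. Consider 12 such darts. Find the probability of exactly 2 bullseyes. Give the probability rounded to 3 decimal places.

0.208

X ~ Binomial(n=12, p=0.09).
P(X=2) = C(12,2) · p^2 · (1−p)^10
= 66 · 0.0081 · 0.38942 = 0.20818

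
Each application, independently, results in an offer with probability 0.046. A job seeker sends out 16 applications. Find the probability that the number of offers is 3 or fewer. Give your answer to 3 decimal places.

0.995

X ~ Binomial(16, 0.046); P(X ≤ 3) = Σ C(16,k) p^k (1−p)^(16−k) over k:
  k=0: C(16,0)·0.046^0·0.954^16 = 0.47073
  k=1: C(16,1)·0.046^1·0.954^15 = 0.36316
  k=2: C(16,2)·0.046^2·0.954^14 = 0.13133
  k=3: C(16,3)·0.046^3·0.954^13 = 0.02955
Total = 0.99478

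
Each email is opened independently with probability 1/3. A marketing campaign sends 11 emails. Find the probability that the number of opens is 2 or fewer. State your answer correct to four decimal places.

0.2341

X ~ Binomial(11, 0.333333); P(X ≤ 2) = Σ C(11,k) p^k (1−p)^(11−k) over k:
  k=0: C(11,0)·0.333333^0·0.666667^11 = 0.011561
  k=1: C(11,1)·0.333333^1·0.666667^10 = 0.063586
  k=2: C(11,2)·0.333333^2·0.666667^9 = 0.158964
Total = 0.234111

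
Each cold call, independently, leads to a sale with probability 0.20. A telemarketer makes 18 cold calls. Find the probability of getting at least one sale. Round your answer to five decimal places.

P(at least one) = 1 − P(none) = 1 − (1 − 0.20)^18
= 1 − 0.0180144 = 0.9819856

0.98199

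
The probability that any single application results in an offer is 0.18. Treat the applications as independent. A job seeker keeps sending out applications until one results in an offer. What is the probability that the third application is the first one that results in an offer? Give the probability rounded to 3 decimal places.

0.121

Geometric (trials to first success), p = 0.18.
P(Y = 3) = (1−p)^2 · p = 0.6724 · 0.18 = 0.12103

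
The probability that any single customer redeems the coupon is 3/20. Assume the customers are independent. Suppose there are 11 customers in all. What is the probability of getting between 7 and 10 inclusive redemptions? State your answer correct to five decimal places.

0.00032

X ~ Binomial(11, 0.15); P(7 ≤ X ≤ 10) = Σ C(11,k) p^k (1−p)^(11−k) over k:
  k=7: C(11,7)·0.15^7·0.85^4 = 0.0002943
  k=8: C(11,8)·0.15^8·0.85^3 = 0.0000260
  k=9: C(11,9)·0.15^9·0.85^2 = 0.0000015
  k=10: C(11,10)·0.15^10·0.85^1 = 0.0000001
Total = 0.0003219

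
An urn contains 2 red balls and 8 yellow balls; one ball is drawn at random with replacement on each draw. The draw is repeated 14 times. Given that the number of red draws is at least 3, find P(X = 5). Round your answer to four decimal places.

0.1558

X ~ Binomial(14, 0.20). Want P(X=5 | X≥3) = P(X=5) / P(X≥3).
P(X=5) = C(14,5)·0.20^5·0.80^9 = 0.085985
P(X≥3) = 1 − 0.043980 − 0.153932 − 0.250139 = 0.551949
Ratio = 0.085985 / 0.551949 = 0.155785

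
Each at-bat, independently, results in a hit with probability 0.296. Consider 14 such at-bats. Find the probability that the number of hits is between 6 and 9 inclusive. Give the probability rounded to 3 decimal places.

0.208

X ~ Binomial(14, 0.296); P(6 ≤ X ≤ 9) = Σ C(14,k) p^k (1−p)^(14−k) over k:
  k=6: C(14,6)·0.296^6·0.704^8 = 0.12187
  k=7: C(14,7)·0.296^7·0.704^7 = 0.05856
  k=8: C(14,8)·0.296^8·0.704^6 = 0.02154
  k=9: C(14,9)·0.296^9·0.704^5 = 0.00604
Total = 0.20801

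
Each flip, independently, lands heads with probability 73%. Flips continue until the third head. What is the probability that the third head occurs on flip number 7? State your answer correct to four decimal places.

0.0310

Y = trial on which the third success occurs; negative binomial, r=3, p=0.73.
P(Y=7) = C(6,2) · p^3 · (1−p)^4
= 15 · 0.38902 · 0.0053144 = 0.031011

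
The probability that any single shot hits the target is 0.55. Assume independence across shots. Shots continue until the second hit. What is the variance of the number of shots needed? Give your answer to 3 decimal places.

2.975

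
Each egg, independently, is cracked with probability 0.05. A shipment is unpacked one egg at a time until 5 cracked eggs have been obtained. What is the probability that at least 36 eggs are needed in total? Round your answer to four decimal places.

0.9710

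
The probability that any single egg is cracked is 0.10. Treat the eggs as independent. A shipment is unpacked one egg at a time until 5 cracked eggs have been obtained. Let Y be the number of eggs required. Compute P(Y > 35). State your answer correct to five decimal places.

Needing more than 35 eggs ⇔ fewer than 5 successes in the first 35. With X ~ Binomial(35, 0.10), P(Y > 35) = P(X ≤ 4).
  k=0: C(35,0)·0.10^0·0.90^35 = 0.0250316
  k=1: C(35,1)·0.10^1·0.90^34 = 0.0973449
  k=2: C(35,2)·0.10^2·0.90^33 = 0.1838738
  k=3: C(35,3)·0.10^3·0.90^32 = 0.2247346
  k=4: C(35,4)·0.10^4·0.90^31 = 0.1997641
P(X ≤ 4) = 0.7307490

0.73075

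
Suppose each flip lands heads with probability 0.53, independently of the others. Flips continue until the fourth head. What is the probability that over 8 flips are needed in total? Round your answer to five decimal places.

Needing more than 8 flips ⇔ fewer than 4 successes in the first 8. With X ~ Binomial(8, 0.53), P(Y > 8) = P(X ≤ 3).
  k=0: C(8,0)·0.53^0·0.47^8 = 0.0023811
  k=1: C(8,1)·0.53^1·0.47^7 = 0.0214808
  k=2: C(8,2)·0.53^2·0.47^6 = 0.0847807
  k=3: C(8,3)·0.53^3·0.47^5 = 0.1912075
P(X ≤ 3) = 0.2998501

0.29985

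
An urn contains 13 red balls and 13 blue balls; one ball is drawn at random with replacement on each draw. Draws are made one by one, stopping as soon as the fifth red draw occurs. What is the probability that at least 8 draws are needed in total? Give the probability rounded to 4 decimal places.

0.7734

Needing more than 7 draws ⇔ fewer than 5 successes in the first 7. With X ~ Binomial(7, 0.50), P(Y > 7) = P(X ≤ 4).
  k=0: C(7,0)·0.50^0·0.50^7 = 0.007812
  k=1: C(7,1)·0.50^1·0.50^6 = 0.054688
  k=2: C(7,2)·0.50^2·0.50^5 = 0.164062
  k=3: C(7,3)·0.50^3·0.50^4 = 0.273438
  k=4: C(7,4)·0.50^4·0.50^3 = 0.273438
P(X ≤ 4) = 0.773438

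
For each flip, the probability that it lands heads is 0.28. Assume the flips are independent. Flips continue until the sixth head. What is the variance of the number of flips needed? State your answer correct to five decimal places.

55.10204

Y = total flips until the sixth success; negative binomial with r=6, p=0.28.
Var(Y) = r(1−p)/p² = 6·0.72 / 0.28² = 55.1020408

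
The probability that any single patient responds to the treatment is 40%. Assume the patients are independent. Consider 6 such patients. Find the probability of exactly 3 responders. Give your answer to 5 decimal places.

0.27648

X ~ Binomial(n=6, p=0.40).
P(X=3) = C(6,3) · p^3 · (1−p)^3
= 20 · 0.064 · 0.216 = 0.2764800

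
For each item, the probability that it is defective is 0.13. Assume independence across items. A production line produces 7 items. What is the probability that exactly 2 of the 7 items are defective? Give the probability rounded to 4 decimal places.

X ~ Binomial(n=7, p=0.13).
P(X=2) = C(7,2) · p^2 · (1−p)^5
= 21 · 0.0169 · 0.49842 = 0.176890

0.1769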